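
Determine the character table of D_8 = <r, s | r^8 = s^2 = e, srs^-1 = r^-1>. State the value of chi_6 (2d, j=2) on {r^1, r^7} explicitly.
Conjugacy classes: {e} of size 1, {r^4} of size 1, {r^1, r^7} of size 2, {r^2, r^6} of size 2, {r^3, r^5} of size 2, {s, sr^2, ...} of size 4, {sr, sr^3, ...} of size 4.
Character table:
  irrep \ class              {e} (size 1)  {r^4} (size 1)  {r^1, r^7} (size 2)  {r^2, r^6} (size 2)  {r^3, r^5} (size 2)  {s, sr^2, ...} (size 4)  {sr, sr^3, ...} (size 4)
  chi_1 (triv)               1             1               1                    1                    1                    1                        1                       
  chi_2 (sign: r->1, s->-1)  1             1               1                    1                    1                    -1                       -1                      
  chi_3 (r->-1, s->1)        1             1               -1                   1                    -1                   1                        -1                      
  chi_4 (r->-1, s->-1)       1             1               -1                   1                    -1                   -1                       1                       
  chi_5 (2d, j=1)            2             -2              sqrt(2)              0                    -sqrt(2)             0                        0                       
  chi_6 (2d, j=2)            2             2               0                    -2                   0                    0                        0                       
  chi_7 (2d, j=3)            2             -2              -sqrt(2)             0                    sqrt(2)              0                        0                       

Spot check: chi_6 (2d, j=2) on {r^1, r^7} = 0.

D_8 has order 2*8 = 16 with 7 conjugacy classes, hence 7 irreducibles. Sum of squared dims 1 + 1 + 1 + 1 + 4 + 4 + 4 = 16 = |G|. Linear characters come from the abelianisation; the 2-dimensional irreps have character r^k -> 2*cos(2*pi*j*k/8), reflections -> 0.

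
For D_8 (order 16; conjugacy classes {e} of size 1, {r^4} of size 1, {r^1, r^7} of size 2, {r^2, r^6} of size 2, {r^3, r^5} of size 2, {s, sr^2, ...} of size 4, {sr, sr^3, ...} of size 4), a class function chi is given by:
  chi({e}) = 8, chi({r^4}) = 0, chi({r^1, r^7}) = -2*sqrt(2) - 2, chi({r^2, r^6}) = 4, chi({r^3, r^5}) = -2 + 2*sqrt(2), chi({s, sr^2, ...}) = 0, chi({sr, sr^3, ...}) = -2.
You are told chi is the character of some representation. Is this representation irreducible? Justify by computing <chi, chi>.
Not irreducible (reducible): <chi, chi> = 10 > 1.

Reasoning: <chi, chi> = (1/|G|) sum_C |C| * |chi(C)|^2 = (1/16)[1*|8|^2 + 1*|0|^2 + 2*|-2*sqrt(2) - 2|^2 + 2*|4|^2 + 2*|-2 + 2*sqrt(2)|^2 + 4*|0|^2 + 4*|-2|^2]
  = (1/16)[(64) + (0) + (16*sqrt(2) + 24) + (32) + (24 - 16*sqrt(2)) + (0) + (16)] = 160/16 = 10.
A character is irreducible iff <chi, chi> = 1, so this representation is reducible.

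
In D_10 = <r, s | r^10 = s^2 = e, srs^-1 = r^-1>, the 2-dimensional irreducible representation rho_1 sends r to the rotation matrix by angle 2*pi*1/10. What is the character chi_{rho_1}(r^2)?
chi_{rho_1}(r^2) = 2*cos(2*pi*1*2/10) = -1/2 + sqrt(5)/2

Explanation: rho_1(r^2) is rotation by angle 2*pi*1*2/10, whose trace is 2*cos(2*pi*1*2/10) = -1/2 + sqrt(5)/2.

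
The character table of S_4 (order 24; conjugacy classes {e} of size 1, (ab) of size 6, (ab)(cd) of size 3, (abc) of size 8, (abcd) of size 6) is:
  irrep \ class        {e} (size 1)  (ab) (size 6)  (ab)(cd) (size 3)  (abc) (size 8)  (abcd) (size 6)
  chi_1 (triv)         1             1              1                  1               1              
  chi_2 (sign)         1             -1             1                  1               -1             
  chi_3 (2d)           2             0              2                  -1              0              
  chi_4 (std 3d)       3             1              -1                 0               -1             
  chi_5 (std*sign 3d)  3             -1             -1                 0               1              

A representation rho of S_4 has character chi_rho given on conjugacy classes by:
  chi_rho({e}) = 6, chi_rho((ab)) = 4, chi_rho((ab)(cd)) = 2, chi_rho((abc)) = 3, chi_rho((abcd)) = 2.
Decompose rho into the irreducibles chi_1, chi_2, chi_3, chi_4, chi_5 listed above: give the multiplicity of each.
Multiplicities: chi_1: 3, chi_2: 0, chi_3: 0, chi_4: 1, chi_5: 0.

Derivation: Use <chi_rho, chi> = (1/|G|) sum_C |C| * chi_rho(C) * conj(chi(C)) with |G| = 24 for each irreducible chi in the table:
  <chi_rho, chi_1> = (1/24)[1*(6)*conj(1) + 6*(4)*conj(1) + 3*(2)*conj(1) + 8*(3)*conj(1) + 6*(2)*conj(1)]
      = (1/24)[(6) + (24) + (6) + (24) + (12)] = 72/24 = 3
  <chi_rho, chi_2> = (1/24)[1*(6)*conj(1) + 6*(4)*conj(-1) + 3*(2)*conj(1) + 8*(3)*conj(1) + 6*(2)*conj(-1)]
      = (1/24)[(6) + (-24) + (6) + (24) + (-12)] = 0/24 = 0
  <chi_rho, chi_3> = (1/24)[1*(6)*conj(2) + 6*(4)*conj(0) + 3*(2)*conj(2) + 8*(3)*conj(-1) + 6*(2)*conj(0)]
      = (1/24)[(12) + (0) + (12) + (-24) + (0)] = 0/24 = 0
  <chi_rho, chi_4> = (1/24)[1*(6)*conj(3) + 6*(4)*conj(1) + 3*(2)*conj(-1) + 8*(3)*conj(0) + 6*(2)*conj(-1)]
      = (1/24)[(18) + (24) + (-6) + (0) + (-12)] = 24/24 = 1
  <chi_rho, chi_5> = (1/24)[1*(6)*conj(3) + 6*(4)*conj(-1) + 3*(2)*conj(-1) + 8*(3)*conj(0) + 6*(2)*conj(1)]
      = (1/24)[(18) + (-24) + (-6) + (0) + (12)] = 0/24 = 0
Dimension check: dim(rho) = sum (mult * dim) = 3*1 + 0*1 + 0*2 + 1*3 + 0*3 = 6 = chi_rho(e) = 6.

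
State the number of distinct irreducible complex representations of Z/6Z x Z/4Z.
24

Reasoning: The number of irreducible complex representations of a finite group equals its number of conjugacy classes. Z/6Z x Z/4Z is abelian of order 24, so every element is its own conjugacy class: 24 classes, so Z/6Z x Z/4Z (order 24) has exactly 24 irreducible complex representations.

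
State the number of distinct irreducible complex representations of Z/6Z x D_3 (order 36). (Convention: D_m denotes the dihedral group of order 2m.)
18

Proof sketch: The number of irreducible complex representations of a finite group equals its number of conjugacy classes. For a direct product, #classes(G x H) = #classes(G) * #classes(H). Z/6Z has 6 classes (abelian), D_3 has 3 classes, so 6 * 3 = 18, so Z/6Z x D_3 (order 36) has exactly 18 irreducible complex representations.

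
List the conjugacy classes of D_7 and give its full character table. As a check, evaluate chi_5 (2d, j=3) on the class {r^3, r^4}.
Conjugacy classes: {e} of size 1, {r^1, r^6} of size 2, {r^2, r^5} of size 2, {r^3, r^4} of size 2, {s, sr, ..., sr^6} of size 7.
Character table:
  irrep \ class              {e} (size 1)  {r^1, r^6} (size 2)  {r^2, r^5} (size 2)  {r^3, r^4} (size 2)  {s, sr, ..., sr^6} (size 7)
  chi_1 (triv)               1             1                    1                    1                    1                          
  chi_2 (sign: r->1, s->-1)  1             1                    1                    1                    -1                         
  chi_3 (2d, j=1)            2             2*cos(2*pi/7)        -2*cos(3*pi/7)       -2*cos(pi/7)         0                          
  chi_4 (2d, j=2)            2             -2*cos(3*pi/7)       -2*cos(pi/7)         2*cos(2*pi/7)        0                          
  chi_5 (2d, j=3)            2             -2*cos(pi/7)         2*cos(2*pi/7)        -2*cos(3*pi/7)       0                          

Spot check: chi_5 (2d, j=3) on {r^3, r^4} = -2*cos(3*pi/7).

Explanation: D_7 has order 2*7 = 14 with 5 conjugacy classes, hence 5 irreducibles. Sum of squared dims 1 + 1 + 4 + 4 + 4 = 14 = |G|. Linear characters come from the abelianisation; the 2-dimensional irreps have character r^k -> 2*cos(2*pi*j*k/7), reflections -> 0.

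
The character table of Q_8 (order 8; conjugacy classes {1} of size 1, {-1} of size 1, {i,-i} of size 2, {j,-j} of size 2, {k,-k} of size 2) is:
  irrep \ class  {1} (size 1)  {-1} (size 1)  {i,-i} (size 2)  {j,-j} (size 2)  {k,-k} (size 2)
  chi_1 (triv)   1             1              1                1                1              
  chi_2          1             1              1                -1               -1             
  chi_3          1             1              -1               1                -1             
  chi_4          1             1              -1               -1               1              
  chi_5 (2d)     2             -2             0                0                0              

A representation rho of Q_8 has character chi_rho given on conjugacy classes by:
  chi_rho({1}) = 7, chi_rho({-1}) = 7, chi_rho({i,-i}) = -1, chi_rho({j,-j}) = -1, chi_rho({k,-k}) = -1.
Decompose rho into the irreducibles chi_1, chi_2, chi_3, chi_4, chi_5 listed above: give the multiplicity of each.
Multiplicities: chi_1: 1, chi_2: 2, chi_3: 2, chi_4: 2, chi_5: 0.

Use <chi_rho, chi> = (1/|G|) sum_C |C| * chi_rho(C) * conj(chi(C)) with |G| = 8 for each irreducible chi in the table:
  <chi_rho, chi_1> = (1/8)[1*(7)*conj(1) + 1*(7)*conj(1) + 2*(-1)*conj(1) + 2*(-1)*conj(1) + 2*(-1)*conj(1)]
      = (1/8)[(7) + (7) + (-2) + (-2) + (-2)] = 8/8 = 1
  <chi_rho, chi_2> = (1/8)[1*(7)*conj(1) + 1*(7)*conj(1) + 2*(-1)*conj(1) + 2*(-1)*conj(-1) + 2*(-1)*conj(-1)]
      = (1/8)[(7) + (7) + (-2) + (2) + (2)] = 16/8 = 2
  <chi_rho, chi_3> = (1/8)[1*(7)*conj(1) + 1*(7)*conj(1) + 2*(-1)*conj(-1) + 2*(-1)*conj(1) + 2*(-1)*conj(-1)]
      = (1/8)[(7) + (7) + (2) + (-2) + (2)] = 16/8 = 2
  <chi_rho, chi_4> = (1/8)[1*(7)*conj(1) + 1*(7)*conj(1) + 2*(-1)*conj(-1) + 2*(-1)*conj(-1) + 2*(-1)*conj(1)]
      = (1/8)[(7) + (7) + (2) + (2) + (-2)] = 16/8 = 2
  <chi_rho, chi_5> = (1/8)[1*(7)*conj(2) + 1*(7)*conj(-2) + 2*(-1)*conj(0) + 2*(-1)*conj(0) + 2*(-1)*conj(0)]
      = (1/8)[(14) + (-14) + (0) + (0) + (0)] = 0/8 = 0
Dimension check: dim(rho) = sum (mult * dim) = 1*1 + 2*1 + 2*1 + 2*1 + 0*2 = 7 = chi_rho(e) = 7.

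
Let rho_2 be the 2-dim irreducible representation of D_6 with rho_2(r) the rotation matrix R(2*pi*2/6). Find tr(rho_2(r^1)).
chi_{rho_2}(r^1) = 2*cos(2*pi*2*1/6) = -1

Explanation: rho_2(r^1) is rotation by angle 2*pi*2*1/6, whose trace is 2*cos(2*pi*2*1/6) = -1.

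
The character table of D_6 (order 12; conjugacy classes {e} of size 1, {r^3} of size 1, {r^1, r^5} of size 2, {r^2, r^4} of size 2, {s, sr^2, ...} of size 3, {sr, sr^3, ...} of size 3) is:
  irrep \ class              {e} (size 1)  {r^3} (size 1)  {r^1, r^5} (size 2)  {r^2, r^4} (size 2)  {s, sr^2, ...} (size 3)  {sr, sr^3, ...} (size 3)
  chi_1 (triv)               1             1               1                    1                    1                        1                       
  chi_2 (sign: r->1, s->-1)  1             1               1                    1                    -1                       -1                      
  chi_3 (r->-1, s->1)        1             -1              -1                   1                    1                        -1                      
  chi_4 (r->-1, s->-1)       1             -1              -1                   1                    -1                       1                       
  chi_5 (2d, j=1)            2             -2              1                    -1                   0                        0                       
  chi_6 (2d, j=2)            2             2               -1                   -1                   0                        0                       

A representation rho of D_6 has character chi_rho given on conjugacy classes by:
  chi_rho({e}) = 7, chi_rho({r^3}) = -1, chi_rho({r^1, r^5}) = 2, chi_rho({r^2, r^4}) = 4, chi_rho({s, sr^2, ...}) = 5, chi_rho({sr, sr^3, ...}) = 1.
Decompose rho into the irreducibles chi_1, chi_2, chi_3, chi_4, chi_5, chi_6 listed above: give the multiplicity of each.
Multiplicities: chi_1: 3, chi_2: 0, chi_3: 2, chi_4: 0, chi_5: 1, chi_6: 0.

Working: Use <chi_rho, chi> = (1/|G|) sum_C |C| * chi_rho(C) * conj(chi(C)) with |G| = 12 for each irreducible chi in the table:
  <chi_rho, chi_1> = (1/12)[1*(7)*conj(1) + 1*(-1)*conj(1) + 2*(2)*conj(1) + 2*(4)*conj(1) + 3*(5)*conj(1) + 3*(1)*conj(1)]
      = (1/12)[(7) + (-1) + (4) + (8) + (15) + (3)] = 36/12 = 3
  <chi_rho, chi_2> = (1/12)[1*(7)*conj(1) + 1*(-1)*conj(1) + 2*(2)*conj(1) + 2*(4)*conj(1) + 3*(5)*conj(-1) + 3*(1)*conj(-1)]
      = (1/12)[(7) + (-1) + (4) + (8) + (-15) + (-3)] = 0/12 = 0
  <chi_rho, chi_3> = (1/12)[1*(7)*conj(1) + 1*(-1)*conj(-1) + 2*(2)*conj(-1) + 2*(4)*conj(1) + 3*(5)*conj(1) + 3*(1)*conj(-1)]
      = (1/12)[(7) + (1) + (-4) + (8) + (15) + (-3)] = 24/12 = 2
  <chi_rho, chi_4> = (1/12)[1*(7)*conj(1) + 1*(-1)*conj(-1) + 2*(2)*conj(-1) + 2*(4)*conj(1) + 3*(5)*conj(-1) + 3*(1)*conj(1)]
      = (1/12)[(7) + (1) + (-4) + (8) + (-15) + (3)] = 0/12 = 0
  <chi_rho, chi_5> = (1/12)[1*(7)*conj(2) + 1*(-1)*conj(-2) + 2*(2)*conj(1) + 2*(4)*conj(-1) + 3*(5)*conj(0) + 3*(1)*conj(0)]
      = (1/12)[(14) + (2) + (4) + (-8) + (0) + (0)] = 12/12 = 1
  <chi_rho, chi_6> = (1/12)[1*(7)*conj(2) + 1*(-1)*conj(2) + 2*(2)*conj(-1) + 2*(4)*conj(-1) + 3*(5)*conj(0) + 3*(1)*conj(0)]
      = (1/12)[(14) + (-2) + (-4) + (-8) + (0) + (0)] = 0/12 = 0
Dimension check: dim(rho) = sum (mult * dim) = 3*1 + 0*1 + 2*1 + 0*1 + 1*2 + 0*2 = 7 = chi_rho(e) = 7.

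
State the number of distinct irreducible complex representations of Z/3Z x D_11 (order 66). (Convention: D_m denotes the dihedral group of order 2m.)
21

Solution. The number of irreducible complex representations of a finite group equals its number of conjugacy classes. For a direct product, #classes(G x H) = #classes(G) * #classes(H). Z/3Z has 3 classes (abelian), D_11 has 7 classes, so 3 * 7 = 21, so Z/3Z x D_11 (order 66) has exactly 21 irreducible complex representations.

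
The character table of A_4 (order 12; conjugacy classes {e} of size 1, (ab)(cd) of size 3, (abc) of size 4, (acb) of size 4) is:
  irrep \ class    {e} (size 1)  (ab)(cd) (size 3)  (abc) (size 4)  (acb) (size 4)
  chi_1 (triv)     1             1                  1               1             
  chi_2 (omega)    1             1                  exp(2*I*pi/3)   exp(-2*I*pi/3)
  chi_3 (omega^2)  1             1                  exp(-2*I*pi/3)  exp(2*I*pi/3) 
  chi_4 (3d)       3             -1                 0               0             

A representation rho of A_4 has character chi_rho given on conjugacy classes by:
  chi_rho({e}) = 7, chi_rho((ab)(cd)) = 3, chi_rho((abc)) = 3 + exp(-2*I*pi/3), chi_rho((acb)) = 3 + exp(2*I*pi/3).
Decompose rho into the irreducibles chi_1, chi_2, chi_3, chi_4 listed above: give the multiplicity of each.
Multiplicities: chi_1: 3, chi_2: 0, chi_3: 1, chi_4: 1.

Proof sketch: Use <chi_rho, chi> = (1/|G|) sum_C |C| * chi_rho(C) * conj(chi(C)) with |G| = 12 for each irreducible chi in the table:
  <chi_rho, chi_1> = (1/12)[1*(7)*conj(1) + 3*(3)*conj(1) + 4*(3 + exp(-2*I*pi/3))*conj(1) + 4*(3 + exp(2*I*pi/3))*conj(1)]
      = (1/12)[(7) + (9) + (12 + 4*exp(-2*I*pi/3)) + (12 + 4*exp(2*I*pi/3))] = 36/12 = 3
  <chi_rho, chi_2> = (1/12)[1*(7)*conj(1) + 3*(3)*conj(1) + 4*(3 + exp(-2*I*pi/3))*conj(exp(2*I*pi/3)) + 4*(3 + exp(2*I*pi/3))*conj(exp(-2*I*pi/3))]
      = (1/12)[(7) + (9) + (12*exp(-2*I*pi/3) + 4*exp(2*I*pi/3)) + (4*exp(-2*I*pi/3) + 12*exp(2*I*pi/3))] = 0/12 = 0
  <chi_rho, chi_3> = (1/12)[1*(7)*conj(1) + 3*(3)*conj(1) + 4*(3 + exp(-2*I*pi/3))*conj(exp(-2*I*pi/3)) + 4*(3 + exp(2*I*pi/3))*conj(exp(2*I*pi/3))]
      = (1/12)[(7) + (9) + (4 + 12*exp(2*I*pi/3)) + (4 + 12*exp(-2*I*pi/3))] = 12/12 = 1
  <chi_rho, chi_4> = (1/12)[1*(7)*conj(3) + 3*(3)*conj(-1) + 4*(3 + exp(-2*I*pi/3))*conj(0) + 4*(3 + exp(2*I*pi/3))*conj(0)]
      = (1/12)[(21) + (-9) + (0) + (0)] = 12/12 = 1
(Exp terms are combined using exp(i*s)*conj(exp(i*t)) = exp(i*(s-t)), and sums of them are collapsed using the identity that for every m > 1 the m distinct m-th roots of unity sum to 0, e.g. 1 + exp(2*I*pi/3) + exp(-2*I*pi/3) = 0.)
Dimension check: dim(rho) = sum (mult * dim) = 3*1 + 0*1 + 1*1 + 1*3 = 7 = chi_rho(e) = 7.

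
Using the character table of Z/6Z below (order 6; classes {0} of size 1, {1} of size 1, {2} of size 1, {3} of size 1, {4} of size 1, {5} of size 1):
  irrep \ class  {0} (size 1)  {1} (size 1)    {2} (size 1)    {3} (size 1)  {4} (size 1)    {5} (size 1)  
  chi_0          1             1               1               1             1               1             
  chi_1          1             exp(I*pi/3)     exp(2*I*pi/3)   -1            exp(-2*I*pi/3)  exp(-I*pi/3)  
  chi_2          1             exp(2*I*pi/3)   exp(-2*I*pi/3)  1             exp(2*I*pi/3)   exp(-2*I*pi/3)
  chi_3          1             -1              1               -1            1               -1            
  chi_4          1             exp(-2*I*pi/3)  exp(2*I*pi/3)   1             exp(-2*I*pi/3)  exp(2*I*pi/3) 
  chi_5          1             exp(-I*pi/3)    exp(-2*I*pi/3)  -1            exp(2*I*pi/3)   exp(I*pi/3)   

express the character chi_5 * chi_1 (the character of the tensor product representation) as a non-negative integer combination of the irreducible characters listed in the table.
chi_5 tensor chi_1 = chi_0 (all other irreducibles have multiplicity 0).

Explanation: The character of a tensor product is the pointwise product (chi_5 * chi_1)(C) = chi_5(C) * chi_1(C):
  {0}: (1)*(1), {1}: (exp(-I*pi/3))*(exp(I*pi/3)), {2}: (exp(-2*I*pi/3))*(exp(2*I*pi/3)), {3}: (-1)*(-1), {4}: (exp(2*I*pi/3))*(exp(-2*I*pi/3)), {5}: (exp(I*pi/3))*(exp(-I*pi/3))
so (chi_5 * chi_1) takes values
  {0} -> 1, {1} -> 1, {2} -> 1, {3} -> 1, {4} -> 1, {5} -> 1.
Now take the inner product of this character with each irreducible chi from the table, <chi_5*chi_1, chi> = (1/6) sum_C |C| (chi_5*chi_1)(C) conj(chi(C)):
  <chi_5*chi_1, chi_0> = (1/6)[1*(1)*conj(1) + 1*(1)*conj(1) + 1*(1)*conj(1) + 1*(1)*conj(1) + 1*(1)*conj(1) + 1*(1)*conj(1)]
      = (1/6)[(1) + (1) + (1) + (1) + (1) + (1)] = 6/6 = 1
  <chi_5*chi_1, chi_1> = (1/6)[1*(1)*conj(1) + 1*(1)*conj(exp(I*pi/3)) + 1*(1)*conj(exp(2*I*pi/3)) + 1*(1)*conj(-1) + 1*(1)*conj(exp(-2*I*pi/3)) + 1*(1)*conj(exp(-I*pi/3))]
      = (1/6)[(1) + (exp(-I*pi/3)) + (exp(-2*I*pi/3)) + (-1) + (exp(2*I*pi/3)) + (exp(I*pi/3))] = 0/6 = 0
  <chi_5*chi_1, chi_2> = (1/6)[1*(1)*conj(1) + 1*(1)*conj(exp(2*I*pi/3)) + 1*(1)*conj(exp(-2*I*pi/3)) + 1*(1)*conj(1) + 1*(1)*conj(exp(2*I*pi/3)) + 1*(1)*conj(exp(-2*I*pi/3))]
      = (1/6)[(1) + (exp(-2*I*pi/3)) + (exp(2*I*pi/3)) + (1) + (exp(-2*I*pi/3)) + (exp(2*I*pi/3))] = 0/6 = 0
  <chi_5*chi_1, chi_3> = (1/6)[1*(1)*conj(1) + 1*(1)*conj(-1) + 1*(1)*conj(1) + 1*(1)*conj(-1) + 1*(1)*conj(1) + 1*(1)*conj(-1)]
      = (1/6)[(1) + (-1) + (1) + (-1) + (1) + (-1)] = 0/6 = 0
  <chi_5*chi_1, chi_4> = (1/6)[1*(1)*conj(1) + 1*(1)*conj(exp(-2*I*pi/3)) + 1*(1)*conj(exp(2*I*pi/3)) + 1*(1)*conj(1) + 1*(1)*conj(exp(-2*I*pi/3)) + 1*(1)*conj(exp(2*I*pi/3))]
      = (1/6)[(1) + (exp(2*I*pi/3)) + (exp(-2*I*pi/3)) + (1) + (exp(2*I*pi/3)) + (exp(-2*I*pi/3))] = 0/6 = 0
  <chi_5*chi_1, chi_5> = (1/6)[1*(1)*conj(1) + 1*(1)*conj(exp(-I*pi/3)) + 1*(1)*conj(exp(-2*I*pi/3)) + 1*(1)*conj(-1) + 1*(1)*conj(exp(2*I*pi/3)) + 1*(1)*conj(exp(I*pi/3))]
      = (1/6)[(1) + (exp(I*pi/3)) + (exp(2*I*pi/3)) + (-1) + (exp(-2*I*pi/3)) + (exp(-I*pi/3))] = 0/6 = 0
(Exp terms are combined using exp(i*s)*conj(exp(i*t)) = exp(i*(s-t)), and sums of them are collapsed using the identity that for every m > 1 the m distinct m-th roots of unity sum to 0, e.g. 1 + exp(2*I*pi/3) + exp(-2*I*pi/3) = 0.)
Hence the multiplicities are chi_0: 1. Dimension check: dim(chi_5)*dim(chi_1) = 1*1 = 1 and sum (mult * dim) = 1*1 = 1.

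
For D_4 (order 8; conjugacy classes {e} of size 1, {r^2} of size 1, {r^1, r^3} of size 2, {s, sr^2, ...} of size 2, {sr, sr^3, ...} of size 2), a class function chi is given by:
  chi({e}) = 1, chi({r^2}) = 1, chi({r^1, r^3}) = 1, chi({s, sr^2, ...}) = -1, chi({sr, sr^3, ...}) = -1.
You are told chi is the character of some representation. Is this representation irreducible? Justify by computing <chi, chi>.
Irreducible: <chi, chi> = 1.

Reasoning: <chi, chi> = (1/|G|) sum_C |C| * |chi(C)|^2 = (1/8)[1*|1|^2 + 1*|1|^2 + 2*|1|^2 + 2*|-1|^2 + 2*|-1|^2]
  = (1/8)[(1) + (1) + (2) + (2) + (2)] = 8/8 = 1.
A character is irreducible iff <chi, chi> = 1, so this representation is irreducible.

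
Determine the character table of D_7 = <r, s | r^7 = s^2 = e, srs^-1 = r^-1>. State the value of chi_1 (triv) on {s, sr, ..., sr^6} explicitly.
Conjugacy classes: {e} of size 1, {r^1, r^6} of size 2, {r^2, r^5} of size 2, {r^3, r^4} of size 2, {s, sr, ..., sr^6} of size 7.
Character table:
  irrep \ class              {e} (size 1)  {r^1, r^6} (size 2)  {r^2, r^5} (size 2)  {r^3, r^4} (size 2)  {s, sr, ..., sr^6} (size 7)
  chi_1 (triv)               1             1                    1                    1                    1                          
  chi_2 (sign: r->1, s->-1)  1             1                    1                    1                    -1                         
  chi_3 (2d, j=1)            2             2*cos(2*pi/7)        -2*cos(3*pi/7)       -2*cos(pi/7)         0                          
  chi_4 (2d, j=2)            2             -2*cos(3*pi/7)       -2*cos(pi/7)         2*cos(2*pi/7)        0                          
  chi_5 (2d, j=3)            2             -2*cos(pi/7)         2*cos(2*pi/7)        -2*cos(3*pi/7)       0                          

Spot check: chi_1 (triv) on {s, sr, ..., sr^6} = 1.

Solution. D_7 has order 2*7 = 14 with 5 conjugacy classes, hence 5 irreducibles. Sum of squared dims 1 + 1 + 4 + 4 + 4 = 14 = |G|. Linear characters come from the abelianisation; the 2-dimensional irreps have character r^k -> 2*cos(2*pi*j*k/7), reflections -> 0.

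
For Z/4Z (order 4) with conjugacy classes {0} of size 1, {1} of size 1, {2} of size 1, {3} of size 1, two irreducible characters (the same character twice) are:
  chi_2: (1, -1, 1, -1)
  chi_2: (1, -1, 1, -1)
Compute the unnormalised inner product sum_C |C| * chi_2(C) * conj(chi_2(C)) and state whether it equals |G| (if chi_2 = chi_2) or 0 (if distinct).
Sum = 4 = |G| = 4; so <chi_2, chi_2> = 1 (norm-1 confirms irreducibility).

Details: Compute term by term over conjugacy classes (|C| * chi_2(C) * conj(chi_2(C))):
  1*(1)*conj(1) + 1*(-1)*conj(-1) + 1*(1)*conj(1) + 1*(-1)*conj(-1)
  = (1) + (1) + (1) + (1)
  = 4.
(Exp terms are combined using exp(i*s)*conj(exp(i*t)) = exp(i*(s-t)), and sums of them are collapsed using the identity that for every m > 1 the m distinct m-th roots of unity sum to 0, e.g. 1 + exp(2*I*pi/3) + exp(-2*I*pi/3) = 0.)
Dividing by |G| = 4 gives 4/4 = 1, matching the row-orthogonality relation <chi_2, chi_2> = [chi_2 = chi_2].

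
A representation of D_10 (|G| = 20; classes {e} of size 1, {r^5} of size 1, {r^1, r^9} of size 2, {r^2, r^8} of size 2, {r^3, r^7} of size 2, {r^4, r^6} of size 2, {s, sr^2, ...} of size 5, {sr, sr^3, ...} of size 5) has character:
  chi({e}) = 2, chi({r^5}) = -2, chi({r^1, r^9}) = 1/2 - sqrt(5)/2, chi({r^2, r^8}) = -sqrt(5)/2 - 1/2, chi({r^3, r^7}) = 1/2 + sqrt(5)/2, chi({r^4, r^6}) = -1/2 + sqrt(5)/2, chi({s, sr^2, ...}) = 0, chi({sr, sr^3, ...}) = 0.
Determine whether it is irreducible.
Irreducible: <chi, chi> = 1.

Proof sketch: <chi, chi> = (1/|G|) sum_C |C| * |chi(C)|^2 = (1/20)[1*|2|^2 + 1*|-2|^2 + 2*|1/2 - sqrt(5)/2|^2 + 2*|-sqrt(5)/2 - 1/2|^2 + 2*|1/2 + sqrt(5)/2|^2 + 2*|-1/2 + sqrt(5)/2|^2 + 5*|0|^2 + 5*|0|^2]
  = (1/20)[(4) + (4) + (3 - sqrt(5)) + (sqrt(5) + 3) + (sqrt(5) + 3) + (3 - sqrt(5)) + (0) + (0)] = 20/20 = 1.
A character is irreducible iff <chi, chi> = 1, so this representation is irreducible.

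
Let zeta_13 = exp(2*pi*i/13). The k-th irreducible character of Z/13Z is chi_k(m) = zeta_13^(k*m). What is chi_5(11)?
chi_5(11) = zeta_13^55 = exp(6*I*pi/13)

Details: chi_5(11) = zeta_13^(5*11) = zeta_13^55. Since zeta_13^13 = 1, this equals zeta_13^3 = exp(2*pi*i*3/13) = exp(6*I*pi/13).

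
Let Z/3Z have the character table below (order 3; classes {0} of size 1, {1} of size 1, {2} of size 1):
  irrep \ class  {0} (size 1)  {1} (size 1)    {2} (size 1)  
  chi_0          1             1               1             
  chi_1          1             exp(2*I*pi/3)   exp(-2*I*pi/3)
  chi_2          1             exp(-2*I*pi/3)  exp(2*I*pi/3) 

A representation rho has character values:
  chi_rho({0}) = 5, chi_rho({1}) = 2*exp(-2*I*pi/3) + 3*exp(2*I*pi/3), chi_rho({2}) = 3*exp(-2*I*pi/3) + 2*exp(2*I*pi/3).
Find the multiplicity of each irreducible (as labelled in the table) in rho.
Multiplicities: chi_0: 0, chi_1: 3, chi_2: 2.

Working: Use <chi_rho, chi> = (1/|G|) sum_C |C| * chi_rho(C) * conj(chi(C)) with |G| = 3 for each irreducible chi in the table:
  <chi_rho, chi_0> = (1/3)[1*(5)*conj(1) + 1*(2*exp(-2*I*pi/3) + 3*exp(2*I*pi/3))*conj(1) + 1*(3*exp(-2*I*pi/3) + 2*exp(2*I*pi/3))*conj(1)]
      = (1/3)[(5) + (2*exp(-2*I*pi/3) + 3*exp(2*I*pi/3)) + (3*exp(-2*I*pi/3) + 2*exp(2*I*pi/3))] = 0/3 = 0
  <chi_rho, chi_1> = (1/3)[1*(5)*conj(1) + 1*(2*exp(-2*I*pi/3) + 3*exp(2*I*pi/3))*conj(exp(2*I*pi/3)) + 1*(3*exp(-2*I*pi/3) + 2*exp(2*I*pi/3))*conj(exp(-2*I*pi/3))]
      = (1/3)[(5) + (3 + 2*exp(2*I*pi/3)) + (3 + 2*exp(-2*I*pi/3))] = 9/3 = 3
  <chi_rho, chi_2> = (1/3)[1*(5)*conj(1) + 1*(2*exp(-2*I*pi/3) + 3*exp(2*I*pi/3))*conj(exp(-2*I*pi/3)) + 1*(3*exp(-2*I*pi/3) + 2*exp(2*I*pi/3))*conj(exp(2*I*pi/3))]
      = (1/3)[(5) + (2 + 3*exp(-2*I*pi/3)) + (2 + 3*exp(2*I*pi/3))] = 6/3 = 2
(Exp terms are combined using exp(i*s)*conj(exp(i*t)) = exp(i*(s-t)), and sums of them are collapsed using the identity that for every m > 1 the m distinct m-th roots of unity sum to 0, e.g. 1 + exp(2*I*pi/3) + exp(-2*I*pi/3) = 0.)
Dimension check: dim(rho) = sum (mult * dim) = 0*1 + 3*1 + 2*1 = 5 = chi_rho(e) = 5.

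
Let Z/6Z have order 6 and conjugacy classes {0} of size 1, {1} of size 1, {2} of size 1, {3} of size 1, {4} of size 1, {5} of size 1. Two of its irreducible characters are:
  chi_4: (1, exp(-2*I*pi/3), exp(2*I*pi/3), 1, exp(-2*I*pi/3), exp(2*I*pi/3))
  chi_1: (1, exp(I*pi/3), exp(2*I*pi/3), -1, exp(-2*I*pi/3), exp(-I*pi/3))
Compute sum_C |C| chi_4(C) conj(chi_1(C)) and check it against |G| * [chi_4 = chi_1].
Sum = 0; so <chi_4, chi_1> = 0 (distinct irreducibles are orthogonal).

Proof sketch: Compute term by term over conjugacy classes (|C| * chi_4(C) * conj(chi_1(C))):
  1*(1)*conj(1) + 1*(exp(-2*I*pi/3))*conj(exp(I*pi/3)) + 1*(exp(2*I*pi/3))*conj(exp(2*I*pi/3)) + 1*(1)*conj(-1) + 1*(exp(-2*I*pi/3))*conj(exp(-2*I*pi/3)) + 1*(exp(2*I*pi/3))*conj(exp(-I*pi/3))
  = (1) + (-1) + (1) + (-1) + (1) + (-1)
  = 0.
(Exp terms are combined using exp(i*s)*conj(exp(i*t)) = exp(i*(s-t)), and sums of them are collapsed using the identity that for every m > 1 the m distinct m-th roots of unity sum to 0, e.g. 1 + exp(2*I*pi/3) + exp(-2*I*pi/3) = 0.)
Dividing by |G| = 6 gives 0/6 = 0, matching the row-orthogonality relation <chi_4, chi_1> = [chi_4 = chi_1].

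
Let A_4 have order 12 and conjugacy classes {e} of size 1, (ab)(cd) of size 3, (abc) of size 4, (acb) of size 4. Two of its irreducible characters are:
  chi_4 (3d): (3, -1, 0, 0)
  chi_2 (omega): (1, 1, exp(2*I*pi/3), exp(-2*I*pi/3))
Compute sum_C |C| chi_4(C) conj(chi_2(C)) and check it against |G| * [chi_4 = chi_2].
Sum = 0; so <chi_4, chi_2> = 0 (distinct irreducibles are orthogonal).

Derivation: Compute term by term over conjugacy classes (|C| * chi_4(C) * conj(chi_2(C))):
  1*(3)*conj(1) + 3*(-1)*conj(1) + 4*(0)*conj(exp(2*I*pi/3)) + 4*(0)*conj(exp(-2*I*pi/3))
  = (3) + (-3) + (0) + (0)
  = 0.
(Exp terms are combined using exp(i*s)*conj(exp(i*t)) = exp(i*(s-t)), and sums of them are collapsed using the identity that for every m > 1 the m distinct m-th roots of unity sum to 0, e.g. 1 + exp(2*I*pi/3) + exp(-2*I*pi/3) = 0.)
Dividing by |G| = 12 gives 0/12 = 0, matching the row-orthogonality relation <chi_4, chi_2> = [chi_4 = chi_2].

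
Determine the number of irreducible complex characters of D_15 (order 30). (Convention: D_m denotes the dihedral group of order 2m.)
9

Derivation: The number of irreducible complex representations of a finite group equals its number of conjugacy classes. D_15 has 9 conjugacy classes ((n+3)/2 for n odd), so D_15 (order 30) has exactly 9 irreducible complex representations.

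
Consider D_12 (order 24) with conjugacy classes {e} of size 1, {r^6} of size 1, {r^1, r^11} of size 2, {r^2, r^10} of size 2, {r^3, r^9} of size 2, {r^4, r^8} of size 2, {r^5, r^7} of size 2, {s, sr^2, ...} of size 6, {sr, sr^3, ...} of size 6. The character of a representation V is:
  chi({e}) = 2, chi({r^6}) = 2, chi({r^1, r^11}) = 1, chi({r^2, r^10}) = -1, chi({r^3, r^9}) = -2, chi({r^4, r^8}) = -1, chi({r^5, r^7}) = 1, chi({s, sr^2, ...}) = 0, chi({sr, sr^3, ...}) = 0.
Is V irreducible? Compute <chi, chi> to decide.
Irreducible: <chi, chi> = 1.

<chi, chi> = (1/|G|) sum_C |C| * |chi(C)|^2 = (1/24)[1*|2|^2 + 1*|2|^2 + 2*|1|^2 + 2*|-1|^2 + 2*|-2|^2 + 2*|-1|^2 + 2*|1|^2 + 6*|0|^2 + 6*|0|^2]
  = (1/24)[(4) + (4) + (2) + (2) + (8) + (2) + (2) + (0) + (0)] = 24/24 = 1.
A character is irreducible iff <chi, chi> = 1, so this representation is irreducible.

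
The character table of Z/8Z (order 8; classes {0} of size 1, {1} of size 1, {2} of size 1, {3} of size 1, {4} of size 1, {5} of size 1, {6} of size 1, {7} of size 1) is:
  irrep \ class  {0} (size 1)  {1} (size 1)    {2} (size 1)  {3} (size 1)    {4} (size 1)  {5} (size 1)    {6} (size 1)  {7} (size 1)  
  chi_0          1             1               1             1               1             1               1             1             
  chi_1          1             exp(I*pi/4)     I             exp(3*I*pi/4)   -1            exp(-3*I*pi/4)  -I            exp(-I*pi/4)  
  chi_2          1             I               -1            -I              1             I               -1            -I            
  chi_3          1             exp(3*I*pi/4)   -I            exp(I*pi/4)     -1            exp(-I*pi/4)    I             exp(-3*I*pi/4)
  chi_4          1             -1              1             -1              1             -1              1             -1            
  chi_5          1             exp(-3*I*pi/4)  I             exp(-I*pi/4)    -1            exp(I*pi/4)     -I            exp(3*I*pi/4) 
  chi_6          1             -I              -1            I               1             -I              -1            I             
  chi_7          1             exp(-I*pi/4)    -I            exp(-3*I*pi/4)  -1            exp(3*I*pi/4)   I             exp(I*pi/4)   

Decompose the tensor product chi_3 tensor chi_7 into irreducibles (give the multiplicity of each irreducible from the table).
chi_3 tensor chi_7 = chi_2 (all other irreducibles have multiplicity 0).

Reasoning: The character of a tensor product is the pointwise product (chi_3 * chi_7)(C) = chi_3(C) * chi_7(C):
  {0}: (1)*(1), {1}: (exp(3*I*pi/4))*(exp(-I*pi/4)), {2}: (-I)*(-I), {3}: (exp(I*pi/4))*(exp(-3*I*pi/4)), {4}: (-1)*(-1), {5}: (exp(-I*pi/4))*(exp(3*I*pi/4)), {6}: (I)*(I), {7}: (exp(-3*I*pi/4))*(exp(I*pi/4))
so (chi_3 * chi_7) takes values
  {0} -> 1, {1} -> I, {2} -> -1, {3} -> -I, {4} -> 1, {5} -> I, {6} -> -1, {7} -> -I.
Now take the inner product of this character with each irreducible chi from the table, <chi_3*chi_7, chi> = (1/8) sum_C |C| (chi_3*chi_7)(C) conj(chi(C)):
  <chi_3*chi_7, chi_0> = (1/8)[1*(1)*conj(1) + 1*(I)*conj(1) + 1*(-1)*conj(1) + 1*(-I)*conj(1) + 1*(1)*conj(1) + 1*(I)*conj(1) + 1*(-1)*conj(1) + 1*(-I)*conj(1)]
      = (1/8)[(1) + (I) + (-1) + (-I) + (1) + (I) + (-1) + (-I)] = 0/8 = 0
  <chi_3*chi_7, chi_1> = (1/8)[1*(1)*conj(1) + 1*(I)*conj(exp(I*pi/4)) + 1*(-1)*conj(I) + 1*(-I)*conj(exp(3*I*pi/4)) + 1*(1)*conj(-1) + 1*(I)*conj(exp(-3*I*pi/4)) + 1*(-1)*conj(-I) + 1*(-I)*conj(exp(-I*pi/4))]
      = (1/8)[(1) + (exp(I*pi/4)) + (I) + (-exp(-I*pi/4)) + (-1) + (exp(-3*I*pi/4)) + (-I) + (-exp(3*I*pi/4))] = 0/8 = 0
  <chi_3*chi_7, chi_2> = (1/8)[1*(1)*conj(1) + 1*(I)*conj(I) + 1*(-1)*conj(-1) + 1*(-I)*conj(-I) + 1*(1)*conj(1) + 1*(I)*conj(I) + 1*(-1)*conj(-1) + 1*(-I)*conj(-I)]
      = (1/8)[(1) + (1) + (1) + (1) + (1) + (1) + (1) + (1)] = 8/8 = 1
  <chi_3*chi_7, chi_3> = (1/8)[1*(1)*conj(1) + 1*(I)*conj(exp(3*I*pi/4)) + 1*(-1)*conj(-I) + 1*(-I)*conj(exp(I*pi/4)) + 1*(1)*conj(-1) + 1*(I)*conj(exp(-I*pi/4)) + 1*(-1)*conj(I) + 1*(-I)*conj(exp(-3*I*pi/4))]
      = (1/8)[(1) + (exp(-I*pi/4)) + (-I) + (-exp(I*pi/4)) + (-1) + (exp(3*I*pi/4)) + (I) + (-exp(-3*I*pi/4))] = 0/8 = 0
  <chi_3*chi_7, chi_4> = (1/8)[1*(1)*conj(1) + 1*(I)*conj(-1) + 1*(-1)*conj(1) + 1*(-I)*conj(-1) + 1*(1)*conj(1) + 1*(I)*conj(-1) + 1*(-1)*conj(1) + 1*(-I)*conj(-1)]
      = (1/8)[(1) + (-I) + (-1) + (I) + (1) + (-I) + (-1) + (I)] = 0/8 = 0
  <chi_3*chi_7, chi_5> = (1/8)[1*(1)*conj(1) + 1*(I)*conj(exp(-3*I*pi/4)) + 1*(-1)*conj(I) + 1*(-I)*conj(exp(-I*pi/4)) + 1*(1)*conj(-1) + 1*(I)*conj(exp(I*pi/4)) + 1*(-1)*conj(-I) + 1*(-I)*conj(exp(3*I*pi/4))]
      = (1/8)[(1) + (exp(-3*I*pi/4)) + (I) + (-exp(3*I*pi/4)) + (-1) + (exp(I*pi/4)) + (-I) + (-exp(-I*pi/4))] = 0/8 = 0
  <chi_3*chi_7, chi_6> = (1/8)[1*(1)*conj(1) + 1*(I)*conj(-I) + 1*(-1)*conj(-1) + 1*(-I)*conj(I) + 1*(1)*conj(1) + 1*(I)*conj(-I) + 1*(-1)*conj(-1) + 1*(-I)*conj(I)]
      = (1/8)[(1) + (-1) + (1) + (-1) + (1) + (-1) + (1) + (-1)] = 0/8 = 0
  <chi_3*chi_7, chi_7> = (1/8)[1*(1)*conj(1) + 1*(I)*conj(exp(-I*pi/4)) + 1*(-1)*conj(-I) + 1*(-I)*conj(exp(-3*I*pi/4)) + 1*(1)*conj(-1) + 1*(I)*conj(exp(3*I*pi/4)) + 1*(-1)*conj(I) + 1*(-I)*conj(exp(I*pi/4))]
      = (1/8)[(1) + (exp(3*I*pi/4)) + (-I) + (-exp(-3*I*pi/4)) + (-1) + (exp(-I*pi/4)) + (I) + (-exp(I*pi/4))] = 0/8 = 0
(Exp terms are combined using exp(i*s)*conj(exp(i*t)) = exp(i*(s-t)), and sums of them are collapsed using the identity that for every m > 1 the m distinct m-th roots of unity sum to 0, e.g. 1 + exp(2*I*pi/3) + exp(-2*I*pi/3) = 0.)
Hence the multiplicities are chi_2: 1. Dimension check: dim(chi_3)*dim(chi_7) = 1*1 = 1 and sum (mult * dim) = 1*1 = 1.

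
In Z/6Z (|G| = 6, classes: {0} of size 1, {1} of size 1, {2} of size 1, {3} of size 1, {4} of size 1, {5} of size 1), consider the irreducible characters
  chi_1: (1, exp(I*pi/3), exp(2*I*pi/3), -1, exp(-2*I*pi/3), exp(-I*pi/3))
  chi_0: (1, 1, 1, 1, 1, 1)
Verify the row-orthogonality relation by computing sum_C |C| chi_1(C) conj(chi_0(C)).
Sum = 0; so <chi_1, chi_0> = 0 (distinct irreducibles are orthogonal).

Why: Compute term by term over conjugacy classes (|C| * chi_1(C) * conj(chi_0(C))):
  1*(1)*conj(1) + 1*(exp(I*pi/3))*conj(1) + 1*(exp(2*I*pi/3))*conj(1) + 1*(-1)*conj(1) + 1*(exp(-2*I*pi/3))*conj(1) + 1*(exp(-I*pi/3))*conj(1)
  = (1) + (exp(I*pi/3)) + (exp(2*I*pi/3)) + (-1) + (exp(-2*I*pi/3)) + (exp(-I*pi/3))
  = 0.
(Exp terms are combined using exp(i*s)*conj(exp(i*t)) = exp(i*(s-t)), and sums of them are collapsed using the identity that for every m > 1 the m distinct m-th roots of unity sum to 0, e.g. 1 + exp(2*I*pi/3) + exp(-2*I*pi/3) = 0.)
Dividing by |G| = 6 gives 0/6 = 0, matching the row-orthogonality relation <chi_1, chi_0> = [chi_1 = chi_0].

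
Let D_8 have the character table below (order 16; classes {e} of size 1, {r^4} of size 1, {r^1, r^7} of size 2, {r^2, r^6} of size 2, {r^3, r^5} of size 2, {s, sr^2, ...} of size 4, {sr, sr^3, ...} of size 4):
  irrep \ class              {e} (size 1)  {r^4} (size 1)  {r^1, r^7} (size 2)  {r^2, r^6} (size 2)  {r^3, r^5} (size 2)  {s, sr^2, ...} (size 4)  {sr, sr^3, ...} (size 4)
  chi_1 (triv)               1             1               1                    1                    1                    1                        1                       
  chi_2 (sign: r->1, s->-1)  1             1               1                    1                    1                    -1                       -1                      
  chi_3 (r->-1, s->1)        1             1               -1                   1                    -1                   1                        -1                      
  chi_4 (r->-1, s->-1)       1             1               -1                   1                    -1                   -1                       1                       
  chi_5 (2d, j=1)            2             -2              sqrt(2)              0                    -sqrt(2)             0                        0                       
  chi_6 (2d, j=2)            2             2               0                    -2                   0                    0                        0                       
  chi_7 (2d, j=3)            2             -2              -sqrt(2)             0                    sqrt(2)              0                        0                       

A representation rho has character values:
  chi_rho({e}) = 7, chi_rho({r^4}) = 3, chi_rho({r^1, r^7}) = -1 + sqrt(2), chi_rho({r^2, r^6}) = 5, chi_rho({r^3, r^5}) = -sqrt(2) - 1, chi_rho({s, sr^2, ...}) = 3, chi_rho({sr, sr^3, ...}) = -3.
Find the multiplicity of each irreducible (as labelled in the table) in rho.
Multiplicities: chi_1: 1, chi_2: 1, chi_3: 3, chi_4: 0, chi_5: 1, chi_6: 0, chi_7: 0.

Proof sketch: Use <chi_rho, chi> = (1/|G|) sum_C |C| * chi_rho(C) * conj(chi(C)) with |G| = 16 for each irreducible chi in the table:
  <chi_rho, chi_1> = (1/16)[1*(7)*conj(1) + 1*(3)*conj(1) + 2*(-1 + sqrt(2))*conj(1) + 2*(5)*conj(1) + 2*(-sqrt(2) - 1)*conj(1) + 4*(3)*conj(1) + 4*(-3)*conj(1)]
      = (1/16)[(7) + (3) + (-2 + 2*sqrt(2)) + (10) + (-2*sqrt(2) - 2) + (12) + (-12)] = 16/16 = 1
  <chi_rho, chi_2> = (1/16)[1*(7)*conj(1) + 1*(3)*conj(1) + 2*(-1 + sqrt(2))*conj(1) + 2*(5)*conj(1) + 2*(-sqrt(2) - 1)*conj(1) + 4*(3)*conj(-1) + 4*(-3)*conj(-1)]
      = (1/16)[(7) + (3) + (-2 + 2*sqrt(2)) + (10) + (-2*sqrt(2) - 2) + (-12) + (12)] = 16/16 = 1
  <chi_rho, chi_3> = (1/16)[1*(7)*conj(1) + 1*(3)*conj(1) + 2*(-1 + sqrt(2))*conj(-1) + 2*(5)*conj(1) + 2*(-sqrt(2) - 1)*conj(-1) + 4*(3)*conj(1) + 4*(-3)*conj(-1)]
      = (1/16)[(7) + (3) + (2 - 2*sqrt(2)) + (10) + (2 + 2*sqrt(2)) + (12) + (12)] = 48/16 = 3
  <chi_rho, chi_4> = (1/16)[1*(7)*conj(1) + 1*(3)*conj(1) + 2*(-1 + sqrt(2))*conj(-1) + 2*(5)*conj(1) + 2*(-sqrt(2) - 1)*conj(-1) + 4*(3)*conj(-1) + 4*(-3)*conj(1)]
      = (1/16)[(7) + (3) + (2 - 2*sqrt(2)) + (10) + (2 + 2*sqrt(2)) + (-12) + (-12)] = 0/16 = 0
  <chi_rho, chi_5> = (1/16)[1*(7)*conj(2) + 1*(3)*conj(-2) + 2*(-1 + sqrt(2))*conj(sqrt(2)) + 2*(5)*conj(0) + 2*(-sqrt(2) - 1)*conj(-sqrt(2)) + 4*(3)*conj(0) + 4*(-3)*conj(0)]
      = (1/16)[(14) + (-6) + (4 - 2*sqrt(2)) + (0) + (2*sqrt(2) + 4) + (0) + (0)] = 16/16 = 1
  <chi_rho, chi_6> = (1/16)[1*(7)*conj(2) + 1*(3)*conj(2) + 2*(-1 + sqrt(2))*conj(0) + 2*(5)*conj(-2) + 2*(-sqrt(2) - 1)*conj(0) + 4*(3)*conj(0) + 4*(-3)*conj(0)]
      = (1/16)[(14) + (6) + (0) + (-20) + (0) + (0) + (0)] = 0/16 = 0
  <chi_rho, chi_7> = (1/16)[1*(7)*conj(2) + 1*(3)*conj(-2) + 2*(-1 + sqrt(2))*conj(-sqrt(2)) + 2*(5)*conj(0) + 2*(-sqrt(2) - 1)*conj(sqrt(2)) + 4*(3)*conj(0) + 4*(-3)*conj(0)]
      = (1/16)[(14) + (-6) + (-4 + 2*sqrt(2)) + (0) + (-4 - 2*sqrt(2)) + (0) + (0)] = 0/16 = 0
Dimension check: dim(rho) = sum (mult * dim) = 1*1 + 1*1 + 3*1 + 0*1 + 1*2 + 0*2 + 0*2 = 7 = chi_rho(e) = 7.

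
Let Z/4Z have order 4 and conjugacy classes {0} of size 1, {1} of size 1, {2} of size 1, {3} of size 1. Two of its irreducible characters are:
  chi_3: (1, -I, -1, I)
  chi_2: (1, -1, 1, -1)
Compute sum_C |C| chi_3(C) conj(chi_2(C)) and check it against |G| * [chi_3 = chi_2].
Sum = 0; so <chi_3, chi_2> = 0 (distinct irreducibles are orthogonal).

Explanation: Compute term by term over conjugacy classes (|C| * chi_3(C) * conj(chi_2(C))):
  1*(1)*conj(1) + 1*(-I)*conj(-1) + 1*(-1)*conj(1) + 1*(I)*conj(-1)
  = (1) + (I) + (-1) + (-I)
  = 0.
(Exp terms are combined using exp(i*s)*conj(exp(i*t)) = exp(i*(s-t)), and sums of them are collapsed using the identity that for every m > 1 the m distinct m-th roots of unity sum to 0, e.g. 1 + exp(2*I*pi/3) + exp(-2*I*pi/3) = 0.)
Dividing by |G| = 4 gives 0/4 = 0, matching the row-orthogonality relation <chi_3, chi_2> = [chi_3 = chi_2].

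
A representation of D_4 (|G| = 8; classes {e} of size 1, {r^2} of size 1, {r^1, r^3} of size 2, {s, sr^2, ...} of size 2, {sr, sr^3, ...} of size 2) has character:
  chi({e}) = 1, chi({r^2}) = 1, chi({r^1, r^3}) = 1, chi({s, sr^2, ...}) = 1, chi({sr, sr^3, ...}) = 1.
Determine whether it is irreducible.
Irreducible: <chi, chi> = 1.

Justification: <chi, chi> = (1/|G|) sum_C |C| * |chi(C)|^2 = (1/8)[1*|1|^2 + 1*|1|^2 + 2*|1|^2 + 2*|1|^2 + 2*|1|^2]
  = (1/8)[(1) + (1) + (2) + (2) + (2)] = 8/8 = 1.
A character is irreducible iff <chi, chi> = 1, so this representation is irreducible.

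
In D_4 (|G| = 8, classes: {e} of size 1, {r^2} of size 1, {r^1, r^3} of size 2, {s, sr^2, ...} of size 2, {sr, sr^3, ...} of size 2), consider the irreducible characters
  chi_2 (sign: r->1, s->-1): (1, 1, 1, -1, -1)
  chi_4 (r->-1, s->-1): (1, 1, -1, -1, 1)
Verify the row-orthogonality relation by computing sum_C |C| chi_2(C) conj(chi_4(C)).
Sum = 0; so <chi_2, chi_4> = 0 (distinct irreducibles are orthogonal).

Proof sketch: Compute term by term over conjugacy classes (|C| * chi_2(C) * conj(chi_4(C))):
  1*(1)*conj(1) + 1*(1)*conj(1) + 2*(1)*conj(-1) + 2*(-1)*conj(-1) + 2*(-1)*conj(1)
  = (1) + (1) + (-2) + (2) + (-2)
  = 0.
Dividing by |G| = 8 gives 0/8 = 0, matching the row-orthogonality relation <chi_2, chi_4> = [chi_2 = chi_4].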